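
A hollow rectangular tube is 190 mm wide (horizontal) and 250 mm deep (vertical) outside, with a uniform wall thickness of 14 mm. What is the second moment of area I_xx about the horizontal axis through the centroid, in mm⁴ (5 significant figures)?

Split into non-overlapping primitives; take the origin at the lower-left of the bounding box.
Outer rectangle: 190 × 250, A = 47 500 mm², y = 125 mm, Ī = 247 395 833 mm⁴.
Inner void (subtracted): 162 × 222, A = 35 964 mm², y = 125 mm, Ī = 147 704 148 mm⁴.
By symmetry the centroid is at mid-height, ȳ = 125 mm.
All pieces are centred on the horizontal axis through the centroid, so I = ΣĪ (holes subtracted) = 99 691 685 mm⁴.

I_xx ≈ 9.9692 × 10⁷ mm⁴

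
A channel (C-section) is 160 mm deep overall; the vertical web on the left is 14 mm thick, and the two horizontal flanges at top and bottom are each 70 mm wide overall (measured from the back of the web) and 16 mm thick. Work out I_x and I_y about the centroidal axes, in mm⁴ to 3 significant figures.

I_x ≈ 1.41 × 10⁷ mm⁴, I_y ≈ 1.72 × 10⁶ mm⁴

Decompose the section into non-overlapping parts with the origin at the bottom-left of its bounding rectangle.
Web: 14 × 160, A = 2 240 mm², y = 80 mm, Ī = 4 778 667 mm⁴.
Top flange (beyond web): 56 × 16, A = 896 mm², y = 152 mm, Ī = 19 115 mm⁴.
Bottom flange (beyond web): 56 × 16, A = 896 mm², y = 8 mm, Ī = 19 115 mm⁴.
By symmetry the centroid is at mid-height, ȳ = 80 mm.
Transfer each piece to the centroidal x-axis using Ī + A·d² with d = y − 80:
  web: d = 0 mm → contributes +4 778 667 mm⁴
  top flange (beyond web): d = 72 mm → contributes +4 663 979 mm⁴
  bottom flange (beyond web): d = -72 mm → contributes +4 663 979 mm⁴
Total I = 14 106 624 mm⁴.
For the y-axis: x̄ = 22.556 mm.
Repeating about the centroidal y-axis gives I_y = 1 724 452 mm⁴.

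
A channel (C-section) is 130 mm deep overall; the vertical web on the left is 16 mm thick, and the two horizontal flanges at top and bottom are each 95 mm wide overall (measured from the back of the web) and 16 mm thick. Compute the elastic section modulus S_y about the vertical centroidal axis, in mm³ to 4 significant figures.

Treat the section as a set of non-overlapping primitives; coordinates are from the bounding-box lower-left.
Web: 16 × 130, A = 2 080 mm², x = 8 mm, Ī = 44373.3 mm⁴.
Top flange (beyond web): 79 × 16, A = 1 264 mm², x = 55.5 mm, Ī = 657 385 mm⁴.
Bottom flange (beyond web): 79 × 16, A = 1 264 mm², x = 55.5 mm, Ī = 657 385 mm⁴.
Centroid: x̄ = ΣA·x / ΣA = 34.059 mm.
Transfer each piece to the vertical centroidal axis using Ī + A·d² with d = x − 34.059:
  web: d = -26.059 mm → contributes +1 456 845 mm⁴
  top flange (beyond web): d = 21.441 mm → contributes +1 238 465 mm⁴
  bottom flange (beyond web): d = 21.441 mm → contributes +1 238 465 mm⁴
Total I = 3 933 776 mm⁴.
Extreme fibre distance c = 60.941 mm; S = I/c = 64550.6 mm³.

S_y ≈ 6.455 × 10⁴ mm³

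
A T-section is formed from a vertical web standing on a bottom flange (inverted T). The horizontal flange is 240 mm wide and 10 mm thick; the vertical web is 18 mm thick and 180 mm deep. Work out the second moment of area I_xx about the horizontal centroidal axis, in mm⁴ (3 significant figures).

Break the section into simple shapes (no overlaps), measuring from the bottom-left corner of the bounding box.
Flange: 240 × 10, A = 2 400 mm², y = 5 mm, Ī = 20 000 mm⁴.
Web: 18 × 180, A = 3 240 mm², y = 100 mm, Ī = 8 748 000 mm⁴.
Centroid: ȳ = ΣA·y / ΣA = 59.574 mm.
Transfer each piece to the horizontal centroidal axis using Ī + A·d² with d = y − 59.574:
  flange: d = -54.574 mm → contributes +7 168 094 mm⁴
  web: d = 40.426 mm → contributes +14 042 885 mm⁴
Total I = 21 210 979 mm⁴.

I_xx ≈ 2.12 × 10⁷ mm⁴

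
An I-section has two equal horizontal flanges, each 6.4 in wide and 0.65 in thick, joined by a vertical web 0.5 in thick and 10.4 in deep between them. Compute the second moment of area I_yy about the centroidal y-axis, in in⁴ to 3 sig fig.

Decompose the section into non-overlapping parts with the origin at the bottom-left of its bounding rectangle.
Bottom flange: 6.4 × 0.65, A = 4.16 in², x = 3.2 in, Ī = 14.199 in⁴.
Web: 0.5 × 10.4, A = 5.2 in², x = 3.2 in, Ī = 0.10833 in⁴.
Top flange: 6.4 × 0.65, A = 4.16 in², x = 3.2 in, Ī = 14.199 in⁴.
By symmetry the centroid is at mid-width, x̄ = 3.2 in.
All pieces are centred on the centroidal y-axis, so I = ΣĪ = 28.507 in⁴.

I_yy ≈ 28.5 in⁴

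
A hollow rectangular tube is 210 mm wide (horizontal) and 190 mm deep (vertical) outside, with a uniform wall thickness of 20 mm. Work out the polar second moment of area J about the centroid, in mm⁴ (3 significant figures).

Break the section into simple shapes (no overlaps), measuring from the bottom-left corner of the bounding box.
Outer rectangle: 210 × 190, A = 39 900 mm², y = 95 mm, Ī = 120 032 500 mm⁴.
Inner void (subtracted): 170 × 150, A = 25 500 mm², y = 95 mm, Ī = 47 812 500 mm⁴.
By symmetry the centroid is at mid-height, ȳ = 95 mm.
All pieces are centred on the centroidal x-axis, so I = ΣĪ (holes subtracted) = 72 220 000 mm⁴.
Repeating about the centroidal y-axis gives I_y = 85 220 000 mm⁴.
Polar second moment: J = I_x + I_y = 157 440 000 mm⁴.

J ≈ 1.57 × 10⁸ mm⁴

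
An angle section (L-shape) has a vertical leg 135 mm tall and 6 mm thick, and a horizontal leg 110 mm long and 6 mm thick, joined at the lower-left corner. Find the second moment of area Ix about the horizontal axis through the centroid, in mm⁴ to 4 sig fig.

Ix ≈ 2.698 × 10⁶ mm⁴

Treat the section as a set of non-overlapping primitives; coordinates are from the bounding-box lower-left.
Vertical leg: 6 × 135, A = 810 mm², y = 67.5 mm, Ī = 1 230 188 mm⁴.
Horizontal leg (remainder): 104 × 6, A = 624 mm², y = 3 mm, Ī = 1 872 mm⁴.
Centroid: ȳ = ΣA·y / ΣA = 39.4331 mm.
Transfer each piece to the horizontal axis through the centroid using Ī + A·d² with d = y − 39.4331:
  vertical leg: d = 28.0669 mm → contributes +1 868 268 mm⁴
  horizontal leg (remainder): d = -36.4331 mm → contributes +830 149 mm⁴
Total I = 2 698 417 mm⁴.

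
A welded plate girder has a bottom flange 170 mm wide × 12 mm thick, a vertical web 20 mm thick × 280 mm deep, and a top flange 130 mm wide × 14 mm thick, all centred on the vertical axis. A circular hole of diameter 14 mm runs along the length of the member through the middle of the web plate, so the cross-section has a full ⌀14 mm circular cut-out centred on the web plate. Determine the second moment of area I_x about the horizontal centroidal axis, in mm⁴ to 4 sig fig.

Decompose the section into non-overlapping parts with the origin at the bottom-left of its bounding rectangle.
Bottom plate: 170 × 12, A = 2 040 mm², y = 6 mm, Ī = 24 480 mm⁴.
Web plate: 20 × 280, A = 5 600 mm², y = 152 mm, Ī = 36 586 667 mm⁴.
Top plate: 130 × 14, A = 1 820 mm², y = 299 mm, Ī = 29726.7 mm⁴.
Hole (subtracted): ⌀14, A = 153.938 mm², y = 152 mm, Ī = 1885.74 mm⁴.
Centroid: ȳ = ΣA·y / ΣA = 148.744 mm.
Transfer each piece to the horizontal centroidal axis using Ī + A·d² with d = y − 148.744:
  bottom plate: d = -142.744 mm → contributes +41 591 247 mm⁴
  web plate: d = 3.25594 mm → contributes +36 646 033 mm⁴
  top plate: d = 150.256 mm → contributes +41 119 590 mm⁴
  hole: d = 3.25594 mm → contributes −3517.66 mm⁴
Total I = 119 353 353 mm⁴.

I_x ≈ 1.194 × 10⁸ mm⁴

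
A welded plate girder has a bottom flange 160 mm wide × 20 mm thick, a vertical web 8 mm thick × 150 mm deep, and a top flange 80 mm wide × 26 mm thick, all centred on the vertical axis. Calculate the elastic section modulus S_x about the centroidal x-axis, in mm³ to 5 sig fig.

S_x ≈ 3.5283 × 10⁵ mm³

Split into non-overlapping primitives; take the origin at the lower-left of the bounding box.
Bottom plate: 160 × 20, A = 3 200 mm², y = 10 mm, Ī = 106666.7 mm⁴.
Web plate: 8 × 150, A = 1 200 mm², y = 95 mm, Ī = 2 250 000 mm⁴.
Top plate: 80 × 26, A = 2 080 mm², y = 183 mm, Ī = 117173.3 mm⁴.
Centroid: ȳ = ΣA·y / ΣA = 81.2716 mm.
Transfer each piece to the centroidal x-axis using Ī + A·d² with d = y − 81.2716:
  bottom plate: d = -71.2716 mm → contributes +16 361 520 mm⁴
  web plate: d = 13.7284 mm → contributes +2 476 163 mm⁴
  top plate: d = 101.7284 mm → contributes +21 642 399 mm⁴
Total I = 40 480 082 mm⁴.
Extreme fibre distance c = 114.7284 mm; S = I/c = 352 834 mm³.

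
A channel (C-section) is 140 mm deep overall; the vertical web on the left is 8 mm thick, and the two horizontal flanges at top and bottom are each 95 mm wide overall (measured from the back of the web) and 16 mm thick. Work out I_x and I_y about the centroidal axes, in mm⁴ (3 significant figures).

I_x ≈ 1.26 × 10⁷ mm⁴, I_y ≈ 3.56 × 10⁶ mm⁴

Treat the section as a set of non-overlapping primitives; coordinates are from the bounding-box lower-left.
Web: 8 × 140, A = 1 120 mm², y = 70 mm, Ī = 1 829 333 mm⁴.
Top flange (beyond web): 87 × 16, A = 1 392 mm², y = 132 mm, Ī = 29 696 mm⁴.
Bottom flange (beyond web): 87 × 16, A = 1 392 mm², y = 8 mm, Ī = 29 696 mm⁴.
By symmetry the centroid is at mid-height, ȳ = 70 mm.
Transfer each piece to the centroidal x-axis using Ī + A·d² with d = y − 70:
  web: d = 0 mm → contributes +1 829 333 mm⁴
  top flange (beyond web): d = 62 mm → contributes +5 380 544 mm⁴
  bottom flange (beyond web): d = -62 mm → contributes +5 380 544 mm⁴
Total I = 12 590 421 mm⁴.
For the y-axis: x̄ = 37.873 mm.
Repeating about the centroidal y-axis gives I_y = 3 564 022 mm⁴.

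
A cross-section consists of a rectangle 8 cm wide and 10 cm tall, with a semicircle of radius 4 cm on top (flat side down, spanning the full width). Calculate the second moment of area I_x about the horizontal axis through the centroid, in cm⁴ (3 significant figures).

I_x ≈ 1550 cm⁴

Treat the section as a set of non-overlapping primitives; coordinates are from the bounding-box lower-left.
Rectangular body: 8 × 10, A = 80 cm², y = 5 cm, Ī = 666.67 cm⁴.
Semicircular cap: semicircle r = 4, A = 25.133 cm², y = 11.698 cm, Ī = 28.098 cm⁴.
Centroid: ȳ = ΣA·y / ΣA = 6.6011 cm.
Transfer each piece to the horizontal axis through the centroid using Ī + A·d² with d = y − 6.6011:
  rectangular body: d = -1.6011 cm → contributes +871.75 cm⁴
  semicircular cap: d = 5.0965 cm → contributes +680.91 cm⁴
Total I = 1552.7 cm⁴.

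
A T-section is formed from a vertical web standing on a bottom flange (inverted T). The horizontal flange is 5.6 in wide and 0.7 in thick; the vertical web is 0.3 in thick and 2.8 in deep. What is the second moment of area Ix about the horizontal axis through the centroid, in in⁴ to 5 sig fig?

Ix ≈ 2.8274 in⁴

Split into non-overlapping primitives; take the origin at the lower-left of the bounding box.
Flange: 5.6 × 0.7, A = 3.92 in², y = 0.35 in, Ī = 0.1600667 in⁴.
Web: 0.3 × 2.8, A = 0.84 in², y = 2.1 in, Ī = 0.5488 in⁴.
Centroid: ȳ = ΣA·y / ΣA = 0.6588235 in.
Transfer each piece to the horizontal axis through the centroid using Ī + A·d² with d = y − 0.6588235:
  flange: d = -0.3088235 in → contributes +0.5339248 in⁴
  web: d = 1.441176 in → contributes +2.293471 in⁴
Total I = 2.827396 in⁴.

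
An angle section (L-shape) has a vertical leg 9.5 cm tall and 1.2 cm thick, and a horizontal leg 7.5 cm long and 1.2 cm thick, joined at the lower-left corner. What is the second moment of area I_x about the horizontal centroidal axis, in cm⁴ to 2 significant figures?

Break the section into simple shapes (no overlaps), measuring from the bottom-left corner of the bounding box.
Vertical leg: 1.2 × 9.5, A = 11.4 cm², y = 4.75 cm, Ī = 85.74 cm⁴.
Horizontal leg (remainder): 6.3 × 1.2, A = 7.56 cm², y = 0.6 cm, Ī = 0.9072 cm⁴.
Centroid: ȳ = ΣA·y / ΣA = 3.095 cm.
Transfer each piece to the horizontal centroidal axis using Ī + A·d² with d = y − 3.095:
  vertical leg: d = 1.655 cm → contributes +117 cm⁴
  horizontal leg (remainder): d = -2.495 cm → contributes +47.98 cm⁴
Total I = 164.9 cm⁴.

I_x ≈ 160 cm⁴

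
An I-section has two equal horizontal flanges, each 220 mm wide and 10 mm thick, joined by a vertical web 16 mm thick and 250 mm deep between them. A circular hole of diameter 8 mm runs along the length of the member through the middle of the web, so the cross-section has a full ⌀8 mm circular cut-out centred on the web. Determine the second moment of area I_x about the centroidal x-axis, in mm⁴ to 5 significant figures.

I_x ≈ 9.5230 × 10⁷ mm⁴

Treat the section as a set of non-overlapping primitives; coordinates are from the bounding-box lower-left.
Bottom flange: 220 × 10, A = 2 200 mm², y = 5 mm, Ī = 18333.33 mm⁴.
Web: 16 × 250, A = 4 000 mm², y = 135 mm, Ī = 20 833 333 mm⁴.
Top flange: 220 × 10, A = 2 200 mm², y = 265 mm, Ī = 18333.33 mm⁴.
Hole (subtracted): ⌀8, A = 50.26548 mm², y = 135 mm, Ī = 201.0619 mm⁴.
By symmetry the centroid is at mid-height, ȳ = 135 mm.
Transfer each piece to the centroidal x-axis using Ī + A·d² with d = y − 135:
  bottom flange: d = -130 mm → contributes +37 198 333 mm⁴
  web: d = 0 mm → contributes +20 833 333 mm⁴
  top flange: d = 130 mm → contributes +37 198 333 mm⁴
  hole: d = 0 mm → contributes −201.0619 mm⁴
Total I = 95 229 799 mm⁴.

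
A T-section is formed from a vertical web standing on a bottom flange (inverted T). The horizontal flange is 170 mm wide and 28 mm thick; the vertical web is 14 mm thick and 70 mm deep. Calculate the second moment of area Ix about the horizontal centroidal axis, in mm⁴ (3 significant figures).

Break the section into simple shapes (no overlaps), measuring from the bottom-left corner of the bounding box.
Flange: 170 × 28, A = 4 760 mm², y = 14 mm, Ī = 310 987 mm⁴.
Web: 14 × 70, A = 980 mm², y = 63 mm, Ī = 400 167 mm⁴.
Centroid: ȳ = ΣA·y / ΣA = 22.366 mm.
Transfer each piece to the horizontal centroidal axis using Ī + A·d² with d = y − 22.366:
  flange: d = -8.3659 mm → contributes +644 127 mm⁴
  web: d = 40.634 mm → contributes +2 018 278 mm⁴
Total I = 2 662 405 mm⁴.

Ix ≈ 2.66 × 10⁶ mm⁴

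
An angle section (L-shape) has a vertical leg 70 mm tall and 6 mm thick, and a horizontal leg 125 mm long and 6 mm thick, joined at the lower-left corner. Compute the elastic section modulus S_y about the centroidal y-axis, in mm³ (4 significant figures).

Decompose the section into non-overlapping parts with the origin at the bottom-left of its bounding rectangle.
Vertical leg: 6 × 70, A = 420 mm², x = 3 mm, Ī = 1 260 mm⁴.
Horizontal leg (remainder): 119 × 6, A = 714 mm², x = 65.5 mm, Ī = 842 580 mm⁴.
Centroid: x̄ = ΣA·x / ΣA = 42.3519 mm.
Transfer each piece to the centroidal y-axis using Ī + A·d² with d = x − 42.3519:
  vertical leg: d = -39.3519 mm → contributes +651 659 mm⁴
  horizontal leg (remainder): d = 23.1481 mm → contributes +1 225 167 mm⁴
Total I = 1 876 826 mm⁴.
Extreme fibre distance c = 82.6481 mm; S = I/c = 22708.6 mm³.

S_y ≈ 2.271 × 10⁴ mm³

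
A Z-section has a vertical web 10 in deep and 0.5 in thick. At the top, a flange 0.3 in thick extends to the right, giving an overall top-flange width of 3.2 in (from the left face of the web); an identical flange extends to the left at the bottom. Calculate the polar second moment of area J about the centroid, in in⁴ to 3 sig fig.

Split into non-overlapping primitives; take the origin at the lower-left of the bounding box.
Web: 0.5 × 10, A = 5 in², y = 5 in, Ī = 41.667 in⁴.
Top flange (beyond web): 2.7 × 0.3, A = 0.81 in², y = 9.85 in, Ī = 0.006075 in⁴.
Bottom flange (beyond web): 2.7 × 0.3, A = 0.81 in², y = 0.15 in, Ī = 0.006075 in⁴.
Centroid: ȳ = ΣA·y / ΣA = 5 in.
Transfer each piece to the centroidal x-axis using Ī + A·d² with d = y − 5:
  web: d = 0 in → contributes +41.667 in⁴
  top flange (beyond web): d = 4.85 in → contributes +19.059 in⁴
  bottom flange (beyond web): d = -4.85 in → contributes +19.059 in⁴
Total I = 79.785 in⁴.
For the y-axis: x̄ = 2.95 in.
Repeating about the centroidal y-axis gives I_y = 5.2355 in⁴.
Polar second moment: J = I_x + I_y = 85.021 in⁴.

J ≈ 85.0 in⁴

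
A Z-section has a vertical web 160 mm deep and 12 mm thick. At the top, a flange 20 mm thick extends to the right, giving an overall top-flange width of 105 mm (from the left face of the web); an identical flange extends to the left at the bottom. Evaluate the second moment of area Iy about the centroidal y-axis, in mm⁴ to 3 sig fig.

Iy ≈ 1.30 × 10⁷ mm⁴

Split into non-overlapping primitives; take the origin at the lower-left of the bounding box.
Web: 12 × 160, A = 1 920 mm², x = 99 mm, Ī = 23 040 mm⁴.
Top flange (beyond web): 93 × 20, A = 1 860 mm², x = 151.5 mm, Ī = 1 340 595 mm⁴.
Bottom flange (beyond web): 93 × 20, A = 1 860 mm², x = 46.5 mm, Ī = 1 340 595 mm⁴.
Centroid: x̄ = ΣA·x / ΣA = 99 mm.
Transfer each piece to the centroidal y-axis using Ī + A·d² with d = x − 99:
  web: d = 0 mm → contributes +23 040 mm⁴
  top flange (beyond web): d = 52.5 mm → contributes +6 467 220 mm⁴
  bottom flange (beyond web): d = -52.5 mm → contributes +6 467 220 mm⁴
Total I = 12 957 480 mm⁴.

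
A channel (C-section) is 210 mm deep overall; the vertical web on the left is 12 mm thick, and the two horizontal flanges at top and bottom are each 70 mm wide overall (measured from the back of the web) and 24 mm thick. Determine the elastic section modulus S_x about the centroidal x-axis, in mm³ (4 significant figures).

Split into non-overlapping primitives; take the origin at the lower-left of the bounding box.
Web: 12 × 210, A = 2 520 mm², y = 105 mm, Ī = 9 261 000 mm⁴.
Top flange (beyond web): 58 × 24, A = 1 392 mm², y = 198 mm, Ī = 66 816 mm⁴.
Bottom flange (beyond web): 58 × 24, A = 1 392 mm², y = 12 mm, Ī = 66 816 mm⁴.
By symmetry the centroid is at mid-height, ȳ = 105 mm.
Transfer each piece to the centroidal x-axis using Ī + A·d² with d = y − 105:
  web: d = 0 mm → contributes +9 261 000 mm⁴
  top flange (beyond web): d = 93 mm → contributes +12 106 224 mm⁴
  bottom flange (beyond web): d = -93 mm → contributes +12 106 224 mm⁴
Total I = 33 473 448 mm⁴.
Extreme fibre distance c = 105 mm; S = I/c = 318 795 mm³.

S_x ≈ 3.188 × 10⁵ mm³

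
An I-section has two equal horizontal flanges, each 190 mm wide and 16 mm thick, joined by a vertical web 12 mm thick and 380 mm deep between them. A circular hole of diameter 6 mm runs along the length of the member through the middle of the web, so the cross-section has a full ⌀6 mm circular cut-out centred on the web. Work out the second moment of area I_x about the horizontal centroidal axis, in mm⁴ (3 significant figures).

Break the section into simple shapes (no overlaps), measuring from the bottom-left corner of the bounding box.
Bottom flange: 190 × 16, A = 3 040 mm², y = 8 mm, Ī = 64 853 mm⁴.
Web: 12 × 380, A = 4 560 mm², y = 206 mm, Ī = 54 872 000 mm⁴.
Top flange: 190 × 16, A = 3 040 mm², y = 404 mm, Ī = 64 853 mm⁴.
Hole (subtracted): ⌀6, A = 28.274 mm², y = 206 mm, Ī = 63.617 mm⁴.
By symmetry the centroid is at mid-height, ȳ = 206 mm.
Transfer each piece to the horizontal centroidal axis using Ī + A·d² with d = y − 206:
  bottom flange: d = -198 mm → contributes +119 245 013 mm⁴
  web: d = 0 mm → contributes +54 872 000 mm⁴
  top flange: d = 198 mm → contributes +119 245 013 mm⁴
  hole: d = 0 mm → contributes −63.617 mm⁴
Total I = 293 361 963 mm⁴.

I_x ≈ 2.93 × 10⁸ mm⁴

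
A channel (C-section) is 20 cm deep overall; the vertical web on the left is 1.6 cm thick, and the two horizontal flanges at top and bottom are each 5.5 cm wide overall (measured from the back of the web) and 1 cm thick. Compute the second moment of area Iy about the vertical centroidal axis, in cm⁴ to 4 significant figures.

Iy ≈ 64.14 cm⁴

Decompose the section into non-overlapping parts with the origin at the bottom-left of its bounding rectangle.
Web: 1.6 × 20, A = 32 cm², x = 0.8 cm, Ī = 6.82667 cm⁴.
Top flange (beyond web): 3.9 × 1, A = 3.9 cm², x = 3.55 cm, Ī = 4.94325 cm⁴.
Bottom flange (beyond web): 3.9 × 1, A = 3.9 cm², x = 3.55 cm, Ī = 4.94325 cm⁴.
Centroid: x̄ = ΣA·x / ΣA = 1.33894 cm.
Transfer each piece to the vertical centroidal axis using Ī + A·d² with d = x − 1.33894:
  web: d = -0.538945 cm → contributes +16.1214 cm⁴
  top flange (beyond web): d = 2.21106 cm → contributes +24.0094 cm⁴
  bottom flange (beyond web): d = 2.21106 cm → contributes +24.0094 cm⁴
Total I = 64.1403 cm⁴.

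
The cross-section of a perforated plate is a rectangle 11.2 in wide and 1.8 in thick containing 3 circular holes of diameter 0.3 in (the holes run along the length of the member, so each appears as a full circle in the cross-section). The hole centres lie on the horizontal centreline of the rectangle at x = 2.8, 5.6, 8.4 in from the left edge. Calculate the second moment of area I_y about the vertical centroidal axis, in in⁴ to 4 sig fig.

Treat the section as a set of non-overlapping primitives; coordinates are from the bounding-box lower-left.
Plate: 11.2 × 1.8, A = 20.16 in², x = 5.6 in, Ī = 210.739 in⁴.
Hole 1 (subtracted): ⌀0.3, A = 0.0706858 in², x = 2.8 in, Ī = 0.000397608 in⁴.
Hole 2 (subtracted): ⌀0.3, A = 0.0706858 in², x = 5.6 in, Ī = 0.000397608 in⁴.
Hole 3 (subtracted): ⌀0.3, A = 0.0706858 in², x = 8.4 in, Ī = 0.000397608 in⁴.
By symmetry the centroid is at mid-width, x̄ = 5.6 in.
Transfer each piece to the vertical centroidal axis using Ī + A·d² with d = x − 5.6:
  plate: d = 0 in → contributes +210.739 in⁴
  hole 1: d = -2.8 in → contributes −0.554575 in⁴
  hole 2: d = 0 in → contributes −0.000397608 in⁴
  hole 3: d = 2.8 in → contributes −0.554575 in⁴
Total I = 209.63 in⁴.

I_y ≈ 209.6 in⁴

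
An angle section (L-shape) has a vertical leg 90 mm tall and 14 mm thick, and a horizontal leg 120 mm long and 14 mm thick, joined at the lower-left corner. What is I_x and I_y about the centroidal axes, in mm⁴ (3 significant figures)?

Treat the section as a set of non-overlapping primitives; coordinates are from the bounding-box lower-left.
Vertical leg: 14 × 90, A = 1 260 mm², y = 45 mm, Ī = 850 500 mm⁴.
Horizontal leg (remainder): 106 × 14, A = 1 484 mm², y = 7 mm, Ī = 24 239 mm⁴.
Centroid: ȳ = ΣA·y / ΣA = 24.449 mm.
Transfer each piece to the centroidal x-axis using Ī + A·d² with d = y − 24.449:
  vertical leg: d = 20.551 mm → contributes +1 382 654 mm⁴
  horizontal leg (remainder): d = -17.449 mm → contributes +476 068 mm⁴
Total I = 1 858 722 mm⁴.
For the y-axis: x̄ = 39.449 mm.
Repeating about the centroidal y-axis gives I_y = 3 863 242 mm⁴.

I_x ≈ 1.86 × 10⁶ mm⁴, I_y ≈ 3.86 × 10⁶ mm⁴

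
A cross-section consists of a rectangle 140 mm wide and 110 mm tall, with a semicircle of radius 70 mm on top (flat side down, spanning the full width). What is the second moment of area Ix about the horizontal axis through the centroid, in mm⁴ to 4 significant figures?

Decompose the section into non-overlapping parts with the origin at the bottom-left of its bounding rectangle.
Rectangular body: 140 × 110, A = 15 400 mm², y = 55 mm, Ī = 15 528 333 mm⁴.
Semicircular cap: semicircle r = 70, A = 7696.9 mm², y = 139.709 mm, Ī = 2 635 265 mm⁴.
Centroid: ȳ = ΣA·y / ΣA = 83.2287 mm.
Transfer each piece to the horizontal axis through the centroid using Ī + A·d² with d = y − 83.2287:
  rectangular body: d = -28.2287 mm → contributes +27 799 998 mm⁴
  semicircular cap: d = 56.4802 mm → contributes +27 188 473 mm⁴
Total I = 54 988 471 mm⁴.

Ix ≈ 5.499 × 10⁷ mm⁴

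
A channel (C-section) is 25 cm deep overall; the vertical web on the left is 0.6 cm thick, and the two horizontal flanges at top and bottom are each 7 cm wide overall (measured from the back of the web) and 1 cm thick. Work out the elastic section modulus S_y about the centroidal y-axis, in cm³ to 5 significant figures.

S_y ≈ 25.301 cm³

Decompose the section into non-overlapping parts with the origin at the bottom-left of its bounding rectangle.
Web: 0.6 × 25, A = 15 cm², x = 0.3 cm, Ī = 0.45 cm⁴.
Top flange (beyond web): 6.4 × 1, A = 6.4 cm², x = 3.8 cm, Ī = 21.84533 cm⁴.
Bottom flange (beyond web): 6.4 × 1, A = 6.4 cm², x = 3.8 cm, Ī = 21.84533 cm⁴.
Centroid: x̄ = ΣA·x / ΣA = 1.911511 cm.
Transfer each piece to the centroidal y-axis using Ī + A·d² with d = x − 1.911511:
  web: d = -1.611511 cm → contributes +39.40451 cm⁴
  top flange (beyond web): d = 1.888489 cm → contributes +44.67024 cm⁴
  bottom flange (beyond web): d = 1.888489 cm → contributes +44.67024 cm⁴
Total I = 128.745 cm⁴.
Extreme fibre distance c = 5.088489 cm; S = I/c = 25.30122 cm³.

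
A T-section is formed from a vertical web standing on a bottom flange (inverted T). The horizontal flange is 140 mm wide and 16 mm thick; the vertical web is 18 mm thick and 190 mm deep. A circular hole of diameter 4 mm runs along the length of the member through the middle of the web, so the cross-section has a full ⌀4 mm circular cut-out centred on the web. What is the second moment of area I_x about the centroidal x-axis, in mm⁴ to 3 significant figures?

Split into non-overlapping primitives; take the origin at the lower-left of the bounding box.
Flange: 140 × 16, A = 2 240 mm², y = 8 mm, Ī = 47 787 mm⁴.
Web: 18 × 190, A = 3 420 mm², y = 111 mm, Ī = 10 288 500 mm⁴.
Hole (subtracted): ⌀4, A = 12.566 mm², y = 111 mm, Ī = 12.566 mm⁴.
Centroid: ȳ = ΣA·y / ΣA = 70.146 mm.
Transfer each piece to the centroidal x-axis using Ī + A·d² with d = y − 70.146:
  flange: d = -62.146 mm → contributes +8 698 960 mm⁴
  web: d = 40.854 mm → contributes +15 996 636 mm⁴
  hole: d = 40.854 mm → contributes −20 986 mm⁴
Total I = 24 674 610 mm⁴.

I_x ≈ 2.47 × 10⁷ mm⁴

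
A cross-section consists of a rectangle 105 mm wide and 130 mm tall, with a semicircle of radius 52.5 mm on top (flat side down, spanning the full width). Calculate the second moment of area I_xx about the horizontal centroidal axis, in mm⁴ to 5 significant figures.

I_xx ≈ 4.5098 × 10⁷ mm⁴

Decompose the section into non-overlapping parts with the origin at the bottom-left of its bounding rectangle.
Rectangular body: 105 × 130, A = 13 650 mm², y = 65 mm, Ī = 19 223 750 mm⁴.
Semicircular cap: semicircle r = 52.5, A = 4329.507 mm², y = 152.2817 mm, Ī = 833814.2 mm⁴.
Centroid: ȳ = ΣA·y / ΣA = 86.01764 mm.
Transfer each piece to the horizontal centroidal axis using Ī + A·d² with d = y − 86.01764:
  rectangular body: d = -21.01764 mm → contributes +25 253 515 mm⁴
  semicircular cap: d = 66.26406 mm → contributes +19 844 357 mm⁴
Total I = 45 097 872 mm⁴.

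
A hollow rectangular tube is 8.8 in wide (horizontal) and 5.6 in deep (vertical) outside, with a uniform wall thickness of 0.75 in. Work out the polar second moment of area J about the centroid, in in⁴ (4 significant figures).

Treat the section as a set of non-overlapping primitives; coordinates are from the bounding-box lower-left.
Outer rectangle: 8.8 × 5.6, A = 49.28 in², y = 2.8 in, Ī = 128.785 in⁴.
Inner void (subtracted): 7.3 × 4.1, A = 29.93 in², y = 2.8 in, Ī = 41.9269 in⁴.
By symmetry the centroid is at mid-height, ȳ = 2.8 in.
All pieces are centred on the centroidal x-axis, so I = ΣĪ (holes subtracted) = 86.8581 in⁴.
Repeating about the centroidal y-axis gives I_y = 185.106 in⁴.
Polar second moment: J = I_x + I_y = 271.964 in⁴.

J ≈ 272.0 in⁴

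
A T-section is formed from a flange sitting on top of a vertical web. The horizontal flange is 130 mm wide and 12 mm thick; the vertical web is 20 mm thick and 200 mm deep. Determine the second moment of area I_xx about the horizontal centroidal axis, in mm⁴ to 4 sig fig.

I_xx ≈ 2.596 × 10⁷ mm⁴

Treat the section as a set of non-overlapping primitives; coordinates are from the bounding-box lower-left.
Flange: 130 × 12, A = 1 560 mm², y = 206 mm, Ī = 18 720 mm⁴.
Web: 20 × 200, A = 4 000 mm², y = 100 mm, Ī = 13 333 333 mm⁴.
Centroid: ȳ = ΣA·y / ΣA = 129.741 mm.
Transfer each piece to the horizontal centroidal axis using Ī + A·d² with d = y − 129.741:
  flange: d = 76.259 mm → contributes +9 090 797 mm⁴
  web: d = -29.741 mm → contributes +16 871 443 mm⁴
Total I = 25 962 240 mm⁴.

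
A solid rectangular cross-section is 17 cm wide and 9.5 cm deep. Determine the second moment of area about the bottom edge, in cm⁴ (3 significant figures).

The section: 17 × 9.5, A = 161.5 cm², y = 4.75 cm, Ī = 1214.6 cm⁴.
Transfer it to a horizontal axis along the bottom face using Ī + A·d² with d = y − 0:
  the section: d = 4.75 cm → contributes +4858.5 cm⁴
Total I = 4858.5 cm⁴.

I_base ≈ 4860 cm⁴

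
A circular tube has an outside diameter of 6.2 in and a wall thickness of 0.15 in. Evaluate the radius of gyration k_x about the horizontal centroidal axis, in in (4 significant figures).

k_x ≈ 2.140 in

Treat the section as a set of non-overlapping primitives; coordinates are from the bounding-box lower-left.
Outer circle: ⌀6.2, A = 30.1907 in², y = 3.1 in, Ī = 72.5332 in⁴.
Bore (subtracted): ⌀5.9, A = 27.3397 in², y = 3.1 in, Ī = 59.481 in⁴.
By symmetry the centroid is at mid-height, ȳ = 3.1 in.
All pieces are centred on the horizontal centroidal axis, so I = ΣĪ (holes subtracted) = 13.0522 in⁴.
Radius of gyration: k = √(I/A) = √(13.0522 / 2.851) = 2.13966 in.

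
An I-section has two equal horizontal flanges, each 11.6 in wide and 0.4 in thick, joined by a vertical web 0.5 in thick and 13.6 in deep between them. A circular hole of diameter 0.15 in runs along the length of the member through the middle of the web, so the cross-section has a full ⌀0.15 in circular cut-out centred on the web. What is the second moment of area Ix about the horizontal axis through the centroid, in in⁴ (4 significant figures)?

Ix ≈ 559.7 in⁴

Treat the section as a set of non-overlapping primitives; coordinates are from the bounding-box lower-left.
Bottom flange: 11.6 × 0.4, A = 4.64 in², y = 0.2 in, Ī = 0.0618667 in⁴.
Web: 0.5 × 13.6, A = 6.8 in², y = 7.2 in, Ī = 104.811 in⁴.
Top flange: 11.6 × 0.4, A = 4.64 in², y = 14.2 in, Ī = 0.0618667 in⁴.
Hole (subtracted): ⌀0.15, A = 0.0176715 in², y = 7.2 in, Ī = 0.0000248505 in⁴.
By symmetry the centroid is at mid-height, ȳ = 7.2 in.
Transfer each piece to the horizontal axis through the centroid using Ī + A·d² with d = y − 7.2:
  bottom flange: d = -7 in → contributes +227.422 in⁴
  web: d = 0 in → contributes +104.811 in⁴
  top flange: d = 7 in → contributes +227.422 in⁴
  hole: d = 0 in → contributes −0.0000248505 in⁴
Total I = 559.654 in⁴.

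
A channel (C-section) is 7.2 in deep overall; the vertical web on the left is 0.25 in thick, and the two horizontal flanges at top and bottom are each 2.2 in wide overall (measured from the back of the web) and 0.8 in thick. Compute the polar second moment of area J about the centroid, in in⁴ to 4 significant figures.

Decompose the section into non-overlapping parts with the origin at the bottom-left of its bounding rectangle.
Web: 0.25 × 7.2, A = 1.8 in², y = 3.6 in, Ī = 7.776 in⁴.
Top flange (beyond web): 1.95 × 0.8, A = 1.56 in², y = 6.8 in, Ī = 0.0832 in⁴.
Bottom flange (beyond web): 1.95 × 0.8, A = 1.56 in², y = 0.4 in, Ī = 0.0832 in⁴.
By symmetry the centroid is at mid-height, ȳ = 3.6 in.
Transfer each piece to the centroidal x-axis using Ī + A·d² with d = y − 3.6:
  web: d = 0 in → contributes +7.776 in⁴
  top flange (beyond web): d = 3.2 in → contributes +16.0576 in⁴
  bottom flange (beyond web): d = -3.2 in → contributes +16.0576 in⁴
Total I = 39.8912 in⁴.
For the y-axis: x̄ = 0.822561 in.
Repeating about the centroidal y-axis gives I_y = 2.3792 in⁴.
Polar second moment: J = I_x + I_y = 42.2704 in⁴.

J ≈ 42.27 in⁴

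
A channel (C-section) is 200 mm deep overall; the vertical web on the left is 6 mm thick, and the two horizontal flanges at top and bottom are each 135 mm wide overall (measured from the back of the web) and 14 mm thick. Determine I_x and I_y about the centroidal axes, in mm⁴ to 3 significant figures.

I_x ≈ 3.53 × 10⁷ mm⁴, I_y ≈ 9.12 × 10⁶ mm⁴

Decompose the section into non-overlapping parts with the origin at the bottom-left of its bounding rectangle.
Web: 6 × 200, A = 1 200 mm², y = 100 mm, Ī = 4 000 000 mm⁴.
Top flange (beyond web): 129 × 14, A = 1 806 mm², y = 193 mm, Ī = 29 498 mm⁴.
Bottom flange (beyond web): 129 × 14, A = 1 806 mm², y = 7 mm, Ī = 29 498 mm⁴.
By symmetry the centroid is at mid-height, ȳ = 100 mm.
Transfer each piece to the centroidal x-axis using Ī + A·d² with d = y − 100:
  web: d = 0 mm → contributes +4 000 000 mm⁴
  top flange (beyond web): d = 93 mm → contributes +15 649 592 mm⁴
  bottom flange (beyond web): d = -93 mm → contributes +15 649 592 mm⁴
Total I = 35 299 184 mm⁴.
For the y-axis: x̄ = 53.667 mm.
Repeating about the centroidal y-axis gives I_y = 9 116 575 mm⁴.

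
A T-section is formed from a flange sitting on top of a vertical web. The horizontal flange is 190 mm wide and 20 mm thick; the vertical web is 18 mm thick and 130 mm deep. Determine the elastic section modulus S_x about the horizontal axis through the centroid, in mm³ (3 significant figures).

Break the section into simple shapes (no overlaps), measuring from the bottom-left corner of the bounding box.
Flange: 190 × 20, A = 3 800 mm², y = 140 mm, Ī = 126 667 mm⁴.
Web: 18 × 130, A = 2 340 mm², y = 65 mm, Ī = 3 295 500 mm⁴.
Centroid: ȳ = ΣA·y / ΣA = 111.42 mm.
Transfer each piece to the horizontal axis through the centroid using Ī + A·d² with d = y − 111.42:
  flange: d = 28.583 mm → contributes +3 231 234 mm⁴
  web: d = -46.417 mm → contributes +8 337 105 mm⁴
Total I = 11 568 339 mm⁴.
Extreme fibre distance c = 111.42 mm; S = I/c = 103 829 mm³.

S_x ≈ 1.04 × 10⁵ mm³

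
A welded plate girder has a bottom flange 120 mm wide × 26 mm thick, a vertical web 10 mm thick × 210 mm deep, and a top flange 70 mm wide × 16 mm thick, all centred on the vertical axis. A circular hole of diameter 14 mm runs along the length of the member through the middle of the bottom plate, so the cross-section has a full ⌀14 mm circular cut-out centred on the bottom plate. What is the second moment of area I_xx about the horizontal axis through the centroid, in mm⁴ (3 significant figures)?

I_xx ≈ 5.54 × 10⁷ mm⁴

Treat the section as a set of non-overlapping primitives; coordinates are from the bounding-box lower-left.
Bottom plate: 120 × 26, A = 3 120 mm², y = 13 mm, Ī = 175 760 mm⁴.
Web plate: 10 × 210, A = 2 100 mm², y = 131 mm, Ī = 7 717 500 mm⁴.
Top plate: 70 × 16, A = 1 120 mm², y = 244 mm, Ī = 23 893 mm⁴.
Hole (subtracted): ⌀14, A = 153.94 mm², y = 13 mm, Ī = 1885.7 mm⁴.
Centroid: ȳ = ΣA·y / ΣA = 94.881 mm.
Transfer each piece to the horizontal axis through the centroid using Ī + A·d² with d = y − 94.881:
  bottom plate: d = -81.881 mm → contributes +21 093 717 mm⁴
  web plate: d = 36.119 mm → contributes +10 457 146 mm⁴
  top plate: d = 149.12 mm → contributes +24 928 797 mm⁴
  hole: d = -81.881 mm → contributes −1 033 959 mm⁴
Total I = 55 445 700 mm⁴.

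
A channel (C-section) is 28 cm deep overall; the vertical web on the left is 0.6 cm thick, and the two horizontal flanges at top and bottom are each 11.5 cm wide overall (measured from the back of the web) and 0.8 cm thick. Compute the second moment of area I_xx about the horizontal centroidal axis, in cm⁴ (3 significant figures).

Treat the section as a set of non-overlapping primitives; coordinates are from the bounding-box lower-left.
Web: 0.6 × 28, A = 16.8 cm², y = 14 cm, Ī = 1097.6 cm⁴.
Top flange (beyond web): 10.9 × 0.8, A = 8.72 cm², y = 27.6 cm, Ī = 0.46507 cm⁴.
Bottom flange (beyond web): 10.9 × 0.8, A = 8.72 cm², y = 0.4 cm, Ī = 0.46507 cm⁴.
By symmetry the centroid is at mid-height, ȳ = 14 cm.
Transfer each piece to the horizontal centroidal axis using Ī + A·d² with d = y − 14:
  web: d = 0 cm → contributes +1097.6 cm⁴
  top flange (beyond web): d = 13.6 cm → contributes +1613.3 cm⁴
  bottom flange (beyond web): d = -13.6 cm → contributes +1613.3 cm⁴
Total I = 4324.2 cm⁴.

I_xx ≈ 4320 cm⁴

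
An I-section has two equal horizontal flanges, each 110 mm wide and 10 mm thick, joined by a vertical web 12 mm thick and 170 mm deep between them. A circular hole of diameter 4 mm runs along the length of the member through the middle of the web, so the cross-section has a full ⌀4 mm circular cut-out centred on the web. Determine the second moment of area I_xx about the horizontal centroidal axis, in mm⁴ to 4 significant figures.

I_xx ≈ 2.275 × 10⁷ mm⁴

Treat the section as a set of non-overlapping primitives; coordinates are from the bounding-box lower-left.
Bottom flange: 110 × 10, A = 1 100 mm², y = 5 mm, Ī = 9166.67 mm⁴.
Web: 12 × 170, A = 2 040 mm², y = 95 mm, Ī = 4 913 000 mm⁴.
Top flange: 110 × 10, A = 1 100 mm², y = 185 mm, Ī = 9166.67 mm⁴.
Hole (subtracted): ⌀4, A = 12.5664 mm², y = 95 mm, Ī = 12.5664 mm⁴.
By symmetry the centroid is at mid-height, ȳ = 95 mm.
Transfer each piece to the horizontal centroidal axis using Ī + A·d² with d = y − 95:
  bottom flange: d = -90 mm → contributes +8 919 167 mm⁴
  web: d = 0 mm → contributes +4 913 000 mm⁴
  top flange: d = 90 mm → contributes +8 919 167 mm⁴
  hole: d = 0 mm → contributes −12.5664 mm⁴
Total I = 22 751 321 mm⁴.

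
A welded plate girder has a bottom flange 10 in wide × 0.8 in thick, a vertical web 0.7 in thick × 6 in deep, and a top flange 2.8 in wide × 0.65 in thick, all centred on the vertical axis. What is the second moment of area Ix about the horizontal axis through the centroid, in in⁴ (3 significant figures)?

Ix ≈ 93.8 in⁴

Decompose the section into non-overlapping parts with the origin at the bottom-left of its bounding rectangle.
Bottom plate: 10 × 0.8, A = 8 in², y = 0.4 in, Ī = 0.42667 in⁴.
Web plate: 0.7 × 6, A = 4.2 in², y = 3.8 in, Ī = 12.6 in⁴.
Top plate: 2.8 × 0.65, A = 1.82 in², y = 7.125 in, Ī = 0.064079 in⁴.
Centroid: ȳ = ΣA·y / ΣA = 2.2915 in.
Transfer each piece to the horizontal axis through the centroid using Ī + A·d² with d = y − 2.2915:
  bottom plate: d = -1.8915 in → contributes +29.05 in⁴
  web plate: d = 1.5085 in → contributes +22.157 in⁴
  top plate: d = 4.8335 in → contributes +42.583 in⁴
Total I = 93.79 in⁴.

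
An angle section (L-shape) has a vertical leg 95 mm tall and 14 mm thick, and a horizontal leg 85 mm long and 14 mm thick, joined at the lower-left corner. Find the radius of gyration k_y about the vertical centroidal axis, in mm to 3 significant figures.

k_y ≈ 25.1 mm

Split into non-overlapping primitives; take the origin at the lower-left of the bounding box.
Vertical leg: 14 × 95, A = 1 330 mm², x = 7 mm, Ī = 21 723 mm⁴.
Horizontal leg (remainder): 71 × 14, A = 994 mm², x = 49.5 mm, Ī = 417 563 mm⁴.
Centroid: x̄ = ΣA·x / ΣA = 25.178 mm.
Transfer each piece to the vertical centroidal axis using Ī + A·d² with d = x − 25.178:
  vertical leg: d = -18.178 mm → contributes +461 194 mm⁴
  horizontal leg (remainder): d = 24.322 mm → contributes +1 005 587 mm⁴
Total I = 1 466 781 mm⁴.
Radius of gyration: k = √(I/A) = √(1 466 781 / 2 324) = 25.123 mm.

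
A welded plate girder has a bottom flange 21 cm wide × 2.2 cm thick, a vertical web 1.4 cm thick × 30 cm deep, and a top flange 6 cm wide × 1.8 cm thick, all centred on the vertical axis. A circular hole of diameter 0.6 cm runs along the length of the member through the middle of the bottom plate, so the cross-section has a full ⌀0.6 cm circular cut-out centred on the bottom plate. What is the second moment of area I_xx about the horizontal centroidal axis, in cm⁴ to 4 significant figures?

Break the section into simple shapes (no overlaps), measuring from the bottom-left corner of the bounding box.
Bottom plate: 21 × 2.2, A = 46.2 cm², y = 1.1 cm, Ī = 18.634 cm⁴.
Web plate: 1.4 × 30, A = 42 cm², y = 17.2 cm, Ī = 3 150 cm⁴.
Top plate: 6 × 1.8, A = 10.8 cm², y = 33.1 cm, Ī = 2.916 cm⁴.
Hole (subtracted): ⌀0.6, A = 0.282743 cm², y = 1.1 cm, Ī = 0.00636173 cm⁴.
Centroid: ȳ = ΣA·y / ΣA = 11.4508 cm.
Transfer each piece to the horizontal centroidal axis using Ī + A·d² with d = y − 11.4508:
  bottom plate: d = -10.3508 cm → contributes +4968.43 cm⁴
  web plate: d = 5.74923 cm → contributes +4538.25 cm⁴
  top plate: d = 21.6492 cm → contributes +5064.76 cm⁴
  hole: d = -10.3508 cm → contributes −30.2991 cm⁴
Total I = 14541.1 cm⁴.

I_xx ≈ 1.454 × 10⁴ cm⁴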